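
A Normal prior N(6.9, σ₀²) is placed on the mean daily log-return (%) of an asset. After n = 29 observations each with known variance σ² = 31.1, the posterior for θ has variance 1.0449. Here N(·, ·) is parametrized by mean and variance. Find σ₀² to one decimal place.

σ₀² = 40.7

Posterior precision equals prior precision plus data precision: 1/σ_n² = 1/σ₀² + n/σ².
So 1/σ₀² = 1/1.0449 − 29/31.1 = 0.957029 − 0.932476 = 0.024553.
Hence σ₀² = 1/0.024553 ≈ 40.7.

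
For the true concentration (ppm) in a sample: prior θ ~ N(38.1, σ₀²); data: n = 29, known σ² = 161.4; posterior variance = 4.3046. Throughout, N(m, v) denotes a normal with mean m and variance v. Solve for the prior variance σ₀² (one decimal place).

Posterior precision equals prior precision plus data precision: 1/σ_n² = 1/σ₀² + n/σ².
So 1/σ₀² = 1/4.3046 − 29/161.4 = 0.232310 − 0.179678 = 0.052632.
Hence σ₀² = 1/0.052632 ≈ 19.0.

σ₀² = 19.0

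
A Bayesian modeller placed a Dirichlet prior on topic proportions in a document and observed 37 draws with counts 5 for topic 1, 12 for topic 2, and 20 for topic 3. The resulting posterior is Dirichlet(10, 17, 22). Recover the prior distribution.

Dirichlet(5, 5, 2)

For a Dirichlet(α) prior with multinomial counts c, the posterior is Dirichlet(α + c) componentwise.
Subtract each count from the matching posterior parameter: 10−5=5, 17−12=5, 22−20=2.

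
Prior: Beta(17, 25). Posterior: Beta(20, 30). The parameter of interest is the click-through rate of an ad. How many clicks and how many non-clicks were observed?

3 clicks and 5 non-clicks

Beta is conjugate to the binomial likelihood: posterior = Beta(α+s, β+f).
Match parameters: s=20−17=3, f=30−25=5.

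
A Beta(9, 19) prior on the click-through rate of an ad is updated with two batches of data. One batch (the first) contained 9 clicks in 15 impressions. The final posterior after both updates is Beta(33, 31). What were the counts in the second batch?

Sequential conjugate updates are equivalent to a single update on the pooled data, so total successes = posterior α − prior α and total failures = posterior β − prior β.
Total across both batches: 33−9=24 clicks, 31−19=12 non-clicks.
Subtract the first batch: 24−9=15 clicks and 12−6=6 non-clicks.

15 clicks and 6 non-clicks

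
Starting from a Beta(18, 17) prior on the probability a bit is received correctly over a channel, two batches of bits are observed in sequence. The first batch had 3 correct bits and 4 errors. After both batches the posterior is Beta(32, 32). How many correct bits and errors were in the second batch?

Because Beta–binomial updating is additive in the counts, the combined data contributed (α_post−α_prior, β_post−β_prior) successes and failures.
Total across both batches: 32−18=14 correct bits, 32−17=15 errors.
Subtract the first batch: 14−3=11 correct bits and 15−4=11 errors.

11 correct bits and 11 errors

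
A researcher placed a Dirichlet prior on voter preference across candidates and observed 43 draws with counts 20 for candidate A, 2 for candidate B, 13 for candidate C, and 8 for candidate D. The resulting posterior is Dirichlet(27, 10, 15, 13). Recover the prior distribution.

For a Dirichlet(α) prior with multinomial counts c, the posterior is Dirichlet(α + c) componentwise.
Subtract each count from the matching posterior parameter: 27−20=7, 10−2=8, 15−13=2, 13−8=5.

Dirichlet(7, 8, 2, 5)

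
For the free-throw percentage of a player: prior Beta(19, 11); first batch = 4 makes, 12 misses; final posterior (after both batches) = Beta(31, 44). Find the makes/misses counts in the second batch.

8 makes and 21 misses

Because Beta–binomial updating is additive in the counts, the combined data contributed (α_post−α_prior, β_post−β_prior) successes and failures.
Total across both batches: 31−19=12 makes, 44−11=33 misses.
Subtract the first batch: 12−4=8 makes and 33−12=21 misses.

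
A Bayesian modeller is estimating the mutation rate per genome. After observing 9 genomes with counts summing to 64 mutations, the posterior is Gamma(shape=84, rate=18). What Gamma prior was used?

Gamma(shape=20, rate=9)

Gamma–Poisson conjugacy: posterior shape = α + Σxᵢ, posterior rate = β + n.
So α = 84 − 64 = 20 and β = 18 − 9 = 9.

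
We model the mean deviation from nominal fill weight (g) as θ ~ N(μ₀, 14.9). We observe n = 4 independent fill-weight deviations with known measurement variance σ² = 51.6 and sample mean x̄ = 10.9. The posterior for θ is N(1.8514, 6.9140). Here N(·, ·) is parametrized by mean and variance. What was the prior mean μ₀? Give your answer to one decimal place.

The posterior mean is a precision-weighted average: μ_n = (τ₀μ₀ + τ_data·x̄)/(τ₀+τ_data), with τ₀=1/σ₀² and τ_data=n/σ².
Here τ₀ = 1/14.9 = 0.067114 and τ_data = 4/51.6 = 0.077519, so τ_n = 0.144633.
Rearranging for μ₀: μ₀ = (μ_n·τ_n − τ_data·x̄)/τ₀ = (1.8514·0.144633 − 0.077519·10.9) / 0.067114 = -0.577184/0.067114 ≈ -8.6.

μ₀ = -8.6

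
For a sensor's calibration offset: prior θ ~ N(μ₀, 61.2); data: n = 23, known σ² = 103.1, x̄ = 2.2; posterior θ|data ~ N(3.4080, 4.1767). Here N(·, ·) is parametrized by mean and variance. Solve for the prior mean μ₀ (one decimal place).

μ₀ = 19.9

With known observation variance, the Normal–Normal posterior has precision τ_n = τ₀ + n/σ² and mean μ_n = (τ₀μ₀ + (n/σ²)x̄)/τ_n.
Here τ₀ = 1/61.2 = 0.016340 and τ_data = 23/103.1 = 0.223084, so τ_n = 0.239424.
Rearranging for μ₀: μ₀ = (μ_n·τ_n − τ_data·x̄)/τ₀ = (3.4080·0.239424 − 0.223084·2.2) / 0.016340 = 0.325172/0.016340 ≈ 19.9.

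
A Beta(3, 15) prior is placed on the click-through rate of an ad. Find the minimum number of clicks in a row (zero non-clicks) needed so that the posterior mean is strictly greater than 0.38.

After k clicks and 0 non-clicks the posterior is Beta(3+k, 15), with mean (3+k)/(3+15+k).
Set (3+k)/(18+k) > 0.38 and solve: k > (0.38·18 − 3)/(1 − 0.38) = 6.194.
The smallest integer exceeding 6.194 is 7.

k = 7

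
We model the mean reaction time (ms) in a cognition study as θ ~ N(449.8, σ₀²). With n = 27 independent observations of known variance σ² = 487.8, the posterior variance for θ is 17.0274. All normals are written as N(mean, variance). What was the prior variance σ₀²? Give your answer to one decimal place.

Posterior precision equals prior precision plus data precision: 1/σ_n² = 1/σ₀² + n/σ².
So 1/σ₀² = 1/17.0274 − 27/487.8 = 0.058729 − 0.055351 = 0.003378.
Hence σ₀² = 1/0.003378 ≈ 296.0.

σ₀² = 296.0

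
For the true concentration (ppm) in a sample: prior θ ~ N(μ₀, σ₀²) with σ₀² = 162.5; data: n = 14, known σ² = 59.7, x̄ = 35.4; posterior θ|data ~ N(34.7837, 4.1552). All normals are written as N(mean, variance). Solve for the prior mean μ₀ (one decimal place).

The posterior mean is a precision-weighted average: μ_n = (τ₀μ₀ + τ_data·x̄)/(τ₀+τ_data), with τ₀=1/σ₀² and τ_data=n/σ².
Here τ₀ = 1/162.5 = 0.006154 and τ_data = 14/59.7 = 0.234506, so τ_n = 0.240660.
Rearranging for μ₀: μ₀ = (μ_n·τ_n − τ_data·x̄)/τ₀ = (34.7837·0.240660 − 0.234506·35.4) / 0.006154 = 0.069533/0.006154 ≈ 11.3.

μ₀ = 11.3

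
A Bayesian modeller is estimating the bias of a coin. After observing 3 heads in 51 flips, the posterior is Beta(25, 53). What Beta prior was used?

Beta is conjugate to the binomial likelihood: posterior = Beta(α+s, β+f).
Subtract the data counts: 25−3=22, 53−48=5.

Beta(22, 5)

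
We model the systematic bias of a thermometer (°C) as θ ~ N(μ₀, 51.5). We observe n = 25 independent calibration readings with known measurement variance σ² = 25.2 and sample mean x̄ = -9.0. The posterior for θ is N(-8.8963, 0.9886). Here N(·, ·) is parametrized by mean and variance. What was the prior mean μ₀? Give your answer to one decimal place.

The posterior mean is a precision-weighted average: μ_n = (τ₀μ₀ + τ_data·x̄)/(τ₀+τ_data), with τ₀=1/σ₀² and τ_data=n/σ².
Here τ₀ = 1/51.5 = 0.019417 and τ_data = 25/25.2 = 0.992063, so τ_n = 1.011480.
Rearranging for μ₀: μ₀ = (μ_n·τ_n − τ_data·x̄)/τ₀ = (-8.8963·1.011480 − 0.992063·-9.0) / 0.019417 = -0.069863/0.019417 ≈ -3.6.

μ₀ = -3.6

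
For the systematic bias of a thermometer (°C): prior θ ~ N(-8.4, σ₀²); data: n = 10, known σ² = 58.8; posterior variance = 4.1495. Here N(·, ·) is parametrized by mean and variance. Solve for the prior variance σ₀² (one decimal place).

Posterior precision equals prior precision plus data precision: 1/σ_n² = 1/σ₀² + n/σ².
So 1/σ₀² = 1/4.1495 − 10/58.8 = 0.240993 − 0.170068 = 0.070925.
Hence σ₀² = 1/0.070925 ≈ 14.1.

σ₀² = 14.1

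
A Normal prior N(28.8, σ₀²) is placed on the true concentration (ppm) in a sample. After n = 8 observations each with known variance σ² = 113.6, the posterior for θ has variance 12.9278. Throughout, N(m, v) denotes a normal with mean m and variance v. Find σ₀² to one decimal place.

σ₀² = 144.3

For the Normal–Normal model with known σ², precisions add: τ_n = τ₀ + n/σ².
So 1/σ₀² = 1/12.9278 − 8/113.6 = 0.077353 − 0.070423 = 0.006930.
Hence σ₀² = 1/0.006930 ≈ 144.3.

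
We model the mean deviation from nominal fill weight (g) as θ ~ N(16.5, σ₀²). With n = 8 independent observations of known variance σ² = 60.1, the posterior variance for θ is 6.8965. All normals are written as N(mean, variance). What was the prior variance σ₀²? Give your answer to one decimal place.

σ₀² = 84.1

Posterior precision equals prior precision plus data precision: 1/σ_n² = 1/σ₀² + n/σ².
So 1/σ₀² = 1/6.8965 − 8/60.1 = 0.145001 − 0.133111 = 0.011890.
Hence σ₀² = 1/0.011890 ≈ 84.1.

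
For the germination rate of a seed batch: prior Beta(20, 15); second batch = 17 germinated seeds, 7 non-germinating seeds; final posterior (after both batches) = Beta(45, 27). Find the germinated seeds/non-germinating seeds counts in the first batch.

Because Beta–binomial updating is additive in the counts, the combined data contributed (α_post−α_prior, β_post−β_prior) successes and failures.
Total across both batches: 45−20=25 germinated seeds, 27−15=12 non-germinating seeds.
Subtract the second batch: 25−17=8 germinated seeds and 12−7=5 non-germinating seeds.

8 germinated seeds and 5 non-germinating seeds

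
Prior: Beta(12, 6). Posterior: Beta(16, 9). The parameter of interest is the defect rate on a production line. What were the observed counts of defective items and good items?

4 defective items and 3 good items

Under Beta–binomial conjugacy the posterior parameters are (α+s, β+f).
Match parameters: s=16−12=4, f=9−6=3.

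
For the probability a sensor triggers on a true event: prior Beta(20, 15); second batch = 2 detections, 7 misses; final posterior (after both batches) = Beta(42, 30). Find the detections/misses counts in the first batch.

Sequential conjugate updates are equivalent to a single update on the pooled data, so total successes = posterior α − prior α and total failures = posterior β − prior β.
Total across both batches: 42−20=22 detections, 30−15=15 misses.
Subtract the second batch: 22−2=20 detections and 15−7=8 misses.

20 detections and 8 misses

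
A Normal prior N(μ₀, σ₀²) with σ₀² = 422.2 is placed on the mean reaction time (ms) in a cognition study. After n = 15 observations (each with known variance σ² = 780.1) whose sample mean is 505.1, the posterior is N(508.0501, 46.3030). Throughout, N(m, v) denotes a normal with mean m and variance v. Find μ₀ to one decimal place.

With known observation variance, the Normal–Normal posterior has precision τ_n = τ₀ + n/σ² and mean μ_n = (τ₀μ₀ + (n/σ²)x̄)/τ_n.
Here τ₀ = 1/422.2 = 0.002369 and τ_data = 15/780.1 = 0.019228, so τ_n = 0.021597.
Rearranging for μ₀: μ₀ = (μ_n·τ_n − τ_data·x̄)/τ₀ = (508.0501·0.021597 − 0.019228·505.1) / 0.002369 = 1.260295/0.002369 ≈ 532.0.

μ₀ = 532.0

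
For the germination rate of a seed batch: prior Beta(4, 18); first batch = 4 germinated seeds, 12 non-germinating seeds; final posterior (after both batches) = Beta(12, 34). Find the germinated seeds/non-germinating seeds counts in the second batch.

4 germinated seeds and 4 non-germinating seeds

Because Beta–binomial updating is additive in the counts, the combined data contributed (α_post−α_prior, β_post−β_prior) successes and failures.
Total across both batches: 12−4=8 germinated seeds, 34−18=16 non-germinating seeds.
Subtract the first batch: 8−4=4 germinated seeds and 16−12=4 non-germinating seeds.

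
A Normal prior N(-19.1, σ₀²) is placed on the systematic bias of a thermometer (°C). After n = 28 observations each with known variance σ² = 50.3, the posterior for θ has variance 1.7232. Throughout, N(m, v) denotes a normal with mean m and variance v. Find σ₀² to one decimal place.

Posterior precision equals prior precision plus data precision: 1/σ_n² = 1/σ₀² + n/σ².
So 1/σ₀² = 1/1.7232 − 28/50.3 = 0.580316 − 0.556660 = 0.023656.
Hence σ₀² = 1/0.023656 ≈ 42.3.

σ₀² = 42.3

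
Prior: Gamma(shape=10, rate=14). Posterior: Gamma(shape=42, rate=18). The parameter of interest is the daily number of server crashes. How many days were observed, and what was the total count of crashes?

A Gamma(α, β) prior (rate parametrization) on a Poisson rate with n observations summing to S gives posterior Gamma(α+S, β+n).
Matching: Σxᵢ = 42 − 10 = 32 and n = 18 − 14 = 4.

n = 4 days with total 32 crashes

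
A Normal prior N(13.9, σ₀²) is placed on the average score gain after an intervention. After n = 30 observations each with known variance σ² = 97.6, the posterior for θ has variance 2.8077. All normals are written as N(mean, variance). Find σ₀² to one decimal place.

σ₀² = 20.5

Posterior precision equals prior precision plus data precision: 1/σ_n² = 1/σ₀² + n/σ².
So 1/σ₀² = 1/2.8077 − 30/97.6 = 0.356163 − 0.307377 = 0.048786.
Hence σ₀² = 1/0.048786 ≈ 20.5.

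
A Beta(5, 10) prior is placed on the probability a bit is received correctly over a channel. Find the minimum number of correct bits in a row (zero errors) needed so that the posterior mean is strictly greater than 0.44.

k = 3

After k correct bits and 0 errors the posterior is Beta(5+k, 10), with mean (5+k)/(5+10+k).
Set (5+k)/(15+k) > 0.44 and solve: k > (0.44·15 − 5)/(1 − 0.44) = 2.857.
The smallest integer exceeding 2.857 is 3.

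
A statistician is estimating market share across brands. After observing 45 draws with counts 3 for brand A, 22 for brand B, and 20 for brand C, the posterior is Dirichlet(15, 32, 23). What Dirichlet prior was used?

For a Dirichlet(α) prior with multinomial counts c, the posterior is Dirichlet(α + c) componentwise.
Subtract each count from the matching posterior parameter: 15−3=12, 32−22=10, 23−20=3.

Dirichlet(12, 10, 3)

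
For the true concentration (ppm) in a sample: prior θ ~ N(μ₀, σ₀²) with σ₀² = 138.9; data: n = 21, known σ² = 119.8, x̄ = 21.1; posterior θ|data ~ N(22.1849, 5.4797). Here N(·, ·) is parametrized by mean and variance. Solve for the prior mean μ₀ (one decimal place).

μ₀ = 48.6

The posterior mean is a precision-weighted average: μ_n = (τ₀μ₀ + τ_data·x̄)/(τ₀+τ_data), with τ₀=1/σ₀² and τ_data=n/σ².
Here τ₀ = 1/138.9 = 0.007199 and τ_data = 21/119.8 = 0.175292, so τ_n = 0.182491.
Rearranging for μ₀: μ₀ = (μ_n·τ_n − τ_data·x̄)/τ₀ = (22.1849·0.182491 − 0.175292·21.1) / 0.007199 = 0.349883/0.007199 ≈ 48.6.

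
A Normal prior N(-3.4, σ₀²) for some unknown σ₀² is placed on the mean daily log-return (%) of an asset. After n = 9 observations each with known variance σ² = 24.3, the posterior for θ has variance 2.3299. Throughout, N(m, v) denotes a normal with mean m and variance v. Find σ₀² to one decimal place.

For the Normal–Normal model with known σ², precisions add: τ_n = τ₀ + n/σ².
So 1/σ₀² = 1/2.3299 − 9/24.3 = 0.429203 − 0.370370 = 0.058833.
Hence σ₀² = 1/0.058833 ≈ 17.0.

σ₀² = 17.0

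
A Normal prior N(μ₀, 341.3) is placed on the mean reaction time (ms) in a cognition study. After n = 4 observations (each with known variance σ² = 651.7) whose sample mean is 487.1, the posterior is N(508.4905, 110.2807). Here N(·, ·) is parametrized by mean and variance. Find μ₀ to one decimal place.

With known observation variance, the Normal–Normal posterior has precision τ_n = τ₀ + n/σ² and mean μ_n = (τ₀μ₀ + (n/σ²)x̄)/τ_n.
Here τ₀ = 1/341.3 = 0.002930 and τ_data = 4/651.7 = 0.006138, so τ_n = 0.009068.
Rearranging for μ₀: μ₀ = (μ_n·τ_n − τ_data·x̄)/τ₀ = (508.4905·0.009068 − 0.006138·487.1) / 0.002930 = 1.621172/0.002930 ≈ 553.3.

μ₀ = 553.3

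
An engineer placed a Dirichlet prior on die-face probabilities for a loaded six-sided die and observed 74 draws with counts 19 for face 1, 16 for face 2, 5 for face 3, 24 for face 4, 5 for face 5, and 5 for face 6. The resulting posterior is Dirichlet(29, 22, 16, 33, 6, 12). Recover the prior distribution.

Dirichlet(10, 6, 11, 9, 1, 7)

For a Dirichlet(α) prior with multinomial counts c, the posterior is Dirichlet(α + c) componentwise.
Subtract each count from the matching posterior parameter: 29−19=10, 22−16=6, 16−5=11, 33−24=9, 6−5=1, 12−5=7.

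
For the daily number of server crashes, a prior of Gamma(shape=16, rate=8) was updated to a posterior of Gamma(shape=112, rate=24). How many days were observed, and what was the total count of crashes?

n = 16 days with total 96 crashes

A Gamma(α, β) prior (rate parametrization) on a Poisson rate with n observations summing to S gives posterior Gamma(α+S, β+n).
Matching: Σxᵢ = 112 − 16 = 96 and n = 24 − 8 = 16.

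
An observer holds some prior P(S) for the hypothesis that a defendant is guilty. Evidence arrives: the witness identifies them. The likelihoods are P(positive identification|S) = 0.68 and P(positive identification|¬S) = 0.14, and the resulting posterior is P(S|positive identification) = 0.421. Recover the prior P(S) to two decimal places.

Bayes' rule in odds form gives O(S|E) = O(S)·[P(E|S)/P(E|¬S)], hence O(S) = O(S|E)/LR.
Posterior odds = 0.421/(1−0.421) = 0.7271. LR = 0.68/0.14 = 4.8571.
Prior odds = 0.7271/4.8571 = 0.1497, so P(S) = 0.1497/(1+0.1497) ≈ 0.13.

P(S) = 0.13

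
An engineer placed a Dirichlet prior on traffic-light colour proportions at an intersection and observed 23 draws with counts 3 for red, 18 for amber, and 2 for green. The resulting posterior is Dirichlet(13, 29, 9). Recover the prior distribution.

For a Dirichlet(α) prior with multinomial counts c, the posterior is Dirichlet(α + c) componentwise.
Subtract each count from the matching posterior parameter: 13−3=10, 29−18=11, 9−2=7.

Dirichlet(10, 11, 7)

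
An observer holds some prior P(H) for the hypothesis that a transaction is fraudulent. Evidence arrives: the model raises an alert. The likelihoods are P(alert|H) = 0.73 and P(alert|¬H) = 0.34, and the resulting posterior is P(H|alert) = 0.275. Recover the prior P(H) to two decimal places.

In odds form, posterior odds = prior odds × likelihood ratio, so prior odds = posterior odds ÷ LR.
Posterior odds = 0.275/(1−0.275) = 0.3793. LR = 0.73/0.34 = 2.1471.
Prior odds = 0.3793/2.1471 = 0.1767, so P(H) = 0.1767/(1+0.1767) ≈ 0.15.

P(H) = 0.15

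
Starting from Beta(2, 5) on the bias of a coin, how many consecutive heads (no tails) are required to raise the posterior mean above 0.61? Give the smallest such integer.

k = 6

After k heads and 0 tails the posterior is Beta(2+k, 5), with mean (2+k)/(2+5+k).
Set (2+k)/(7+k) > 0.61 and solve: k > (0.61·7 − 2)/(1 − 0.61) = 5.821.
The smallest integer exceeding 5.821 is 6, and checking k=6: (8)/(13) = 0.6154 > 0.61.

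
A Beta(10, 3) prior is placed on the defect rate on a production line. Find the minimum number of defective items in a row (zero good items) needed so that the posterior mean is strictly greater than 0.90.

k = 18

After k defective items and 0 good items the posterior is Beta(10+k, 3), with mean (10+k)/(10+3+k).
Set (10+k)/(13+k) > 0.90 and solve: k > (0.90·13 − 10)/(1 − 0.90) = 17.000.
The smallest integer exceeding 17.000 is 18.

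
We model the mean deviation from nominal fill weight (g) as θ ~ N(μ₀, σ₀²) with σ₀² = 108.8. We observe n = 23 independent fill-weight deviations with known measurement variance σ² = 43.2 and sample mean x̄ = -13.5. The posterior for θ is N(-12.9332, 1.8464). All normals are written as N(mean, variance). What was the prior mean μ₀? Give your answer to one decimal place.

The posterior mean is a precision-weighted average: μ_n = (τ₀μ₀ + τ_data·x̄)/(τ₀+τ_data), with τ₀=1/σ₀² and τ_data=n/σ².
Here τ₀ = 1/108.8 = 0.009191 and τ_data = 23/43.2 = 0.532407, so τ_n = 0.541598.
Rearranging for μ₀: μ₀ = (μ_n·τ_n − τ_data·x̄)/τ₀ = (-12.9332·0.541598 − 0.532407·-13.5) / 0.009191 = 0.182899/0.009191 ≈ 19.9.

μ₀ = 19.9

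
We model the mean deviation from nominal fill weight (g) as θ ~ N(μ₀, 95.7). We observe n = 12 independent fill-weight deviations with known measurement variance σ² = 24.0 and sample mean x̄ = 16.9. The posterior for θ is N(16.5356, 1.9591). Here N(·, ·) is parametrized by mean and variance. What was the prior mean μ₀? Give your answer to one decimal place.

μ₀ = -0.9

With known observation variance, the Normal–Normal posterior has precision τ_n = τ₀ + n/σ² and mean μ_n = (τ₀μ₀ + (n/σ²)x̄)/τ_n.
Here τ₀ = 1/95.7 = 0.010449 and τ_data = 12/24.0 = 0.500000, so τ_n = 0.510449.
Rearranging for μ₀: μ₀ = (μ_n·τ_n − τ_data·x̄)/τ₀ = (16.5356·0.510449 − 0.500000·16.9) / 0.010449 = -0.009420/0.010449 ≈ -0.9.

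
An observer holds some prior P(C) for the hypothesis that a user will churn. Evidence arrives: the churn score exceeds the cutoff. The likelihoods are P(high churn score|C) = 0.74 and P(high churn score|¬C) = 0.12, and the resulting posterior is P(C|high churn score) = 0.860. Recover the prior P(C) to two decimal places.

P(C) = 0.50

In odds form, posterior odds = prior odds × likelihood ratio, so prior odds = posterior odds ÷ LR.
Posterior odds = 0.860/(1−0.860) = 6.1429. LR = 0.74/0.12 = 6.1667.
Prior odds = 6.1429/6.1667 = 0.9961, so P(C) = 0.9961/(1+0.9961) ≈ 0.50.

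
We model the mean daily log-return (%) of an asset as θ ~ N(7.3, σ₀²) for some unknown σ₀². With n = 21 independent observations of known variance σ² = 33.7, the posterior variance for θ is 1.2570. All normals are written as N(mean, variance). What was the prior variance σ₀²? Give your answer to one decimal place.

Posterior precision equals prior precision plus data precision: 1/σ_n² = 1/σ₀² + n/σ².
So 1/σ₀² = 1/1.2570 − 21/33.7 = 0.795545 − 0.623145 = 0.172400.
Hence σ₀² = 1/0.172400 ≈ 5.8.

σ₀² = 5.8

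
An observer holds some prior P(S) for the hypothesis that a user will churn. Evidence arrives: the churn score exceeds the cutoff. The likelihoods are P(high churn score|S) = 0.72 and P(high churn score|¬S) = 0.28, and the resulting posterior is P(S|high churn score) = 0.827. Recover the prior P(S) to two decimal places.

Bayes' rule in odds form gives O(S|E) = O(S)·[P(E|S)/P(E|¬S)], hence O(S) = O(S|E)/LR.
Posterior odds = 0.827/(1−0.827) = 4.7803. LR = 0.72/0.28 = 2.5714.
Prior odds = 4.7803/2.5714 = 1.8590, so P(S) = 1.8590/(1+1.8590) ≈ 0.65.

P(S) = 0.65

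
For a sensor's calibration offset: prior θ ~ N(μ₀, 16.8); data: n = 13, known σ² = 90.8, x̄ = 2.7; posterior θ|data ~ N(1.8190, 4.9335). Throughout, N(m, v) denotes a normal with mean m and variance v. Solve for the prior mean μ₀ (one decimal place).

The posterior mean is a precision-weighted average: μ_n = (τ₀μ₀ + τ_data·x̄)/(τ₀+τ_data), with τ₀=1/σ₀² and τ_data=n/σ².
Here τ₀ = 1/16.8 = 0.059524 and τ_data = 13/90.8 = 0.143172, so τ_n = 0.202696.
Rearranging for μ₀: μ₀ = (μ_n·τ_n − τ_data·x̄)/τ₀ = (1.8190·0.202696 − 0.143172·2.7) / 0.059524 = -0.017860/0.059524 ≈ -0.3.

μ₀ = -0.3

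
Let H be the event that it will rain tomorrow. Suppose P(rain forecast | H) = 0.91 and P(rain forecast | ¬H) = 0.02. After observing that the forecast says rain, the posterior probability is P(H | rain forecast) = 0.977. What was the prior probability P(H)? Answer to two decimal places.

Bayes' rule in odds form gives O(H|E) = O(H)·[P(E|H)/P(E|¬H)], hence O(H) = O(H|E)/LR.
Posterior odds = 0.977/(1−0.977) = 42.4783. LR = 0.91/0.02 = 45.5000.
Prior odds = 42.4783/45.5000 = 0.9336, so P(H) = 0.9336/(1+0.9336) ≈ 0.48.

P(H) = 0.48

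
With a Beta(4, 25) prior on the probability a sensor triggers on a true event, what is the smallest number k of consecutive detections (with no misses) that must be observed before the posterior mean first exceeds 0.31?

After k detections and 0 misses the posterior is Beta(4+k, 25), with mean (4+k)/(4+25+k).
Set (4+k)/(29+k) > 0.31 and solve: k > (0.31·29 − 4)/(1 − 0.31) = 7.232.
The smallest integer exceeding 7.232 is 8, and checking k=8: (12)/(37) = 0.3243 > 0.31.

k = 8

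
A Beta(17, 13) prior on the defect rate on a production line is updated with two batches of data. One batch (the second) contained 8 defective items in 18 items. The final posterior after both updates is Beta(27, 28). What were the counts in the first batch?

2 defective items and 5 good items

Sequential conjugate updates are equivalent to a single update on the pooled data, so total successes = posterior α − prior α and total failures = posterior β − prior β.
Total across both batches: 27−17=10 defective items, 28−13=15 good items.
Subtract the second batch: 10−8=2 defective items and 15−10=5 good items.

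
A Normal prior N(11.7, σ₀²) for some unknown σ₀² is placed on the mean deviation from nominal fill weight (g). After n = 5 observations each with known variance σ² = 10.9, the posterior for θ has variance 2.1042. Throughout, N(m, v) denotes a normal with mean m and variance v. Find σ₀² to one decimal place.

For the Normal–Normal model with known σ², precisions add: τ_n = τ₀ + n/σ².
So 1/σ₀² = 1/2.1042 − 5/10.9 = 0.475240 − 0.458716 = 0.016524.
Hence σ₀² = 1/0.016524 ≈ 60.5.

σ₀² = 60.5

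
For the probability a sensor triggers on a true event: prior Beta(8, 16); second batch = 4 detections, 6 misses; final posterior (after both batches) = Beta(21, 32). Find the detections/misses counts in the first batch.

9 detections and 10 misses

Because Beta–binomial updating is additive in the counts, the combined data contributed (α_post−α_prior, β_post−β_prior) successes and failures.
Total across both batches: 21−8=13 detections, 32−16=16 misses.
Subtract the second batch: 13−4=9 detections and 16−6=10 misses.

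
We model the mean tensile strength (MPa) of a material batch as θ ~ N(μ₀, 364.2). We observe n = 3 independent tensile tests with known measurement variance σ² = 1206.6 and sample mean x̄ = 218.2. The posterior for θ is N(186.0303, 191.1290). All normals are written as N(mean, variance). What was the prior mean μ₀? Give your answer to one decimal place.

μ₀ = 156.9

The posterior mean is a precision-weighted average: μ_n = (τ₀μ₀ + τ_data·x̄)/(τ₀+τ_data), with τ₀=1/σ₀² and τ_data=n/σ².
Here τ₀ = 1/364.2 = 0.002746 and τ_data = 3/1206.6 = 0.002486, so τ_n = 0.005232.
Rearranging for μ₀: μ₀ = (μ_n·τ_n − τ_data·x̄)/τ₀ = (186.0303·0.005232 − 0.002486·218.2) / 0.002746 = 0.430865/0.002746 ≈ 156.9.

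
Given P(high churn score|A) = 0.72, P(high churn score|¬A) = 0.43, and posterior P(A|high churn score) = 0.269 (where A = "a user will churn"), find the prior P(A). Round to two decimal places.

Bayes' rule in odds form gives O(A|E) = O(A)·[P(E|A)/P(E|¬A)], hence O(A) = O(A|E)/LR.
Posterior odds = 0.269/(1−0.269) = 0.3680. LR = 0.72/0.43 = 1.6744.
Prior odds = 0.3680/1.6744 = 0.2198, so P(A) = 0.2198/(1+0.2198) ≈ 0.18.

P(A) = 0.18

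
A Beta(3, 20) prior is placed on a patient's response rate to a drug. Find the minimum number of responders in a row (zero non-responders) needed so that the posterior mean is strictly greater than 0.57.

After k responders and 0 non-responders the posterior is Beta(3+k, 20), with mean (3+k)/(3+20+k).
Set (3+k)/(23+k) > 0.57 and solve: k > (0.57·23 − 3)/(1 − 0.57) = 23.512.
The smallest integer exceeding 23.512 is 24, and checking k=24: (27)/(47) = 0.5745 > 0.57.

k = 24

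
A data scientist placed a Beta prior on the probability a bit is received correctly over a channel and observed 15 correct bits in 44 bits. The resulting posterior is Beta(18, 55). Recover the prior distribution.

A Beta(α, β) prior with s successes and f failures in binomial data gives a Beta(α+s, β+f) posterior.
Subtract the data counts: 18−15=3, 55−29=26.

Beta(3, 26)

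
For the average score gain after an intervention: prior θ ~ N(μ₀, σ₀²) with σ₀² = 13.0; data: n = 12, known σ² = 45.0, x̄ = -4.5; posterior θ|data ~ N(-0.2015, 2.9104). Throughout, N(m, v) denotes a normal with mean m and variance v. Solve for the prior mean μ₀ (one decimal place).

The posterior mean is a precision-weighted average: μ_n = (τ₀μ₀ + τ_data·x̄)/(τ₀+τ_data), with τ₀=1/σ₀² and τ_data=n/σ².
Here τ₀ = 1/13.0 = 0.076923 and τ_data = 12/45.0 = 0.266667, so τ_n = 0.343590.
Rearranging for μ₀: μ₀ = (μ_n·τ_n − τ_data·x̄)/τ₀ = (-0.2015·0.343590 − 0.266667·-4.5) / 0.076923 = 1.130768/0.076923 ≈ 14.7.

μ₀ = 14.7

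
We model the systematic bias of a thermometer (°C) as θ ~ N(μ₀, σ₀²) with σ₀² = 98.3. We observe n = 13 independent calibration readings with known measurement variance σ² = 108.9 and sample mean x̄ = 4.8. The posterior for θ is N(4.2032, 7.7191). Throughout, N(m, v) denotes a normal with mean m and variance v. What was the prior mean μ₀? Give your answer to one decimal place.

The posterior mean is a precision-weighted average: μ_n = (τ₀μ₀ + τ_data·x̄)/(τ₀+τ_data), with τ₀=1/σ₀² and τ_data=n/σ².
Here τ₀ = 1/98.3 = 0.010173 and τ_data = 13/108.9 = 0.119376, so τ_n = 0.129549.
Rearranging for μ₀: μ₀ = (μ_n·τ_n − τ_data·x̄)/τ₀ = (4.2032·0.129549 − 0.119376·4.8) / 0.010173 = -0.028484/0.010173 ≈ -2.8.

μ₀ = -2.8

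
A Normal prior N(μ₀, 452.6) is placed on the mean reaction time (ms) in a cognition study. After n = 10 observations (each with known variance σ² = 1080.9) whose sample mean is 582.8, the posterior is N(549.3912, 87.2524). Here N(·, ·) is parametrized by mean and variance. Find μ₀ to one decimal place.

μ₀ = 409.5

The posterior mean is a precision-weighted average: μ_n = (τ₀μ₀ + τ_data·x̄)/(τ₀+τ_data), with τ₀=1/σ₀² and τ_data=n/σ².
Here τ₀ = 1/452.6 = 0.002209 and τ_data = 10/1080.9 = 0.009252, so τ_n = 0.011461.
Rearranging for μ₀: μ₀ = (μ_n·τ_n − τ_data·x̄)/τ₀ = (549.3912·0.011461 − 0.009252·582.8) / 0.002209 = 0.904507/0.002209 ≈ 409.5.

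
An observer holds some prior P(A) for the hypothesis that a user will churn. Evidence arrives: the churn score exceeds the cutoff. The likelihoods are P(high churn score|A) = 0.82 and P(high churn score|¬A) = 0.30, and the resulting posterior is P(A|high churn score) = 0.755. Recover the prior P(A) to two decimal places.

In odds form, posterior odds = prior odds × likelihood ratio, so prior odds = posterior odds ÷ LR.
Posterior odds = 0.755/(1−0.755) = 3.0816. LR = 0.82/0.30 = 2.7333.
Prior odds = 3.0816/2.7333 = 1.1274, so P(A) = 1.1274/(1+1.1274) ≈ 0.53.

P(A) = 0.53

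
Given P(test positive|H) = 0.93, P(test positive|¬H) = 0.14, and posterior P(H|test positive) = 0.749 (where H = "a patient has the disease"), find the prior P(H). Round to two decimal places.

P(H) = 0.31

Bayes' rule in odds form gives O(H|E) = O(H)·[P(E|H)/P(E|¬H)], hence O(H) = O(H|E)/LR.
Posterior odds = 0.749/(1−0.749) = 2.9841. LR = 0.93/0.14 = 6.6429.
Prior odds = 2.9841/6.6429 = 0.4492, so P(H) = 0.4492/(1+0.4492) ≈ 0.31.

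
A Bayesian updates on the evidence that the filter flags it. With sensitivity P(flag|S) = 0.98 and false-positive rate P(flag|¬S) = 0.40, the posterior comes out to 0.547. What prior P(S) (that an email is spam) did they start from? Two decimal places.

In odds form, posterior odds = prior odds × likelihood ratio, so prior odds = posterior odds ÷ LR.
Posterior odds = 0.547/(1−0.547) = 1.2075. LR = 0.98/0.40 = 2.4500.
Prior odds = 1.2075/2.4500 = 0.4929, so P(S) = 0.4929/(1+0.4929) ≈ 0.33.

P(S) = 0.33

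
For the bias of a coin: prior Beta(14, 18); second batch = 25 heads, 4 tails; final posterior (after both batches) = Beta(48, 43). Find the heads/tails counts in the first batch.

9 heads and 21 tails

Sequential conjugate updates are equivalent to a single update on the pooled data, so total successes = posterior α − prior α and total failures = posterior β − prior β.
Total across both batches: 48−14=34 heads, 43−18=25 tails.
Subtract the second batch: 34−25=9 heads and 25−4=21 tails.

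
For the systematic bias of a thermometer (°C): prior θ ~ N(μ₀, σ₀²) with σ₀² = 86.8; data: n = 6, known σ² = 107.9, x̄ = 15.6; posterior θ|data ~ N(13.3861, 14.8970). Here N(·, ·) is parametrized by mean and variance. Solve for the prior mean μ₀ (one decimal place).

μ₀ = 2.7

The posterior mean is a precision-weighted average: μ_n = (τ₀μ₀ + τ_data·x̄)/(τ₀+τ_data), with τ₀=1/σ₀² and τ_data=n/σ².
Here τ₀ = 1/86.8 = 0.011521 and τ_data = 6/107.9 = 0.055607, so τ_n = 0.067128.
Rearranging for μ₀: μ₀ = (μ_n·τ_n − τ_data·x̄)/τ₀ = (13.3861·0.067128 − 0.055607·15.6) / 0.011521 = 0.031113/0.011521 ≈ 2.7.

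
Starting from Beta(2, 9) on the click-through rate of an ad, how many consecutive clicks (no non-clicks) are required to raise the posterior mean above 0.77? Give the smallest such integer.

After k clicks and 0 non-clicks the posterior is Beta(2+k, 9), with mean (2+k)/(2+9+k).
Set (2+k)/(11+k) > 0.77 and solve: k > (0.77·11 − 2)/(1 − 0.77) = 28.130.
The smallest integer exceeding 28.130 is 29.

k = 29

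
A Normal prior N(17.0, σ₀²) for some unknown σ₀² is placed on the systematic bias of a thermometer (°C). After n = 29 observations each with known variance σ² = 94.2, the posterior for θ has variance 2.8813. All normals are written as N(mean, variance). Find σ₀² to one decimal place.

For the Normal–Normal model with known σ², precisions add: τ_n = τ₀ + n/σ².
So 1/σ₀² = 1/2.8813 − 29/94.2 = 0.347066 − 0.307856 = 0.039210.
Hence σ₀² = 1/0.039210 ≈ 25.5.

σ₀² = 25.5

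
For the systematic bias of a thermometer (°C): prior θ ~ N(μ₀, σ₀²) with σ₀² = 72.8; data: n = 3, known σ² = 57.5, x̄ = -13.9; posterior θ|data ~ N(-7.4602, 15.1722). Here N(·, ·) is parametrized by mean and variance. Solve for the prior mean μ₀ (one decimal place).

μ₀ = 17.0

The posterior mean is a precision-weighted average: μ_n = (τ₀μ₀ + τ_data·x̄)/(τ₀+τ_data), with τ₀=1/σ₀² and τ_data=n/σ².
Here τ₀ = 1/72.8 = 0.013736 and τ_data = 3/57.5 = 0.052174, so τ_n = 0.065910.
Rearranging for μ₀: μ₀ = (μ_n·τ_n − τ_data·x̄)/τ₀ = (-7.4602·0.065910 − 0.052174·-13.9) / 0.013736 = 0.233517/0.013736 ≈ 17.0.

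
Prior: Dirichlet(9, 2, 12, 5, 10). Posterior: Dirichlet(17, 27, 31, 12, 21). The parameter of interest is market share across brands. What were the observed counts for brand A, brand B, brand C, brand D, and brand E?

counts (8, 25, 19, 7, 11)

For a Dirichlet(α) prior with multinomial counts c, the posterior is Dirichlet(α + c) componentwise.
Counts are posterior − prior componentwise: 17−9=8, 27−2=25, 31−12=19, 12−5=7, 21−10=11.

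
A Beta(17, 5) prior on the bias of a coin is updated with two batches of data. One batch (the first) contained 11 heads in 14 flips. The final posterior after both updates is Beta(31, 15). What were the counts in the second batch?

Because Beta–binomial updating is additive in the counts, the combined data contributed (α_post−α_prior, β_post−β_prior) successes and failures.
Total across both batches: 31−17=14 heads, 15−5=10 tails.
Subtract the first batch: 14−11=3 heads and 10−3=7 tails.

3 heads and 7 tails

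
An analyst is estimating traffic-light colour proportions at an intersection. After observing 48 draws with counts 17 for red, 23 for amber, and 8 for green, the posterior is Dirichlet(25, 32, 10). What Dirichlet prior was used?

Dirichlet(8, 9, 2)

For a Dirichlet(α) prior with multinomial counts c, the posterior is Dirichlet(α + c) componentwise.
Subtract each count from the matching posterior parameter: 25−17=8, 32−23=9, 10−8=2.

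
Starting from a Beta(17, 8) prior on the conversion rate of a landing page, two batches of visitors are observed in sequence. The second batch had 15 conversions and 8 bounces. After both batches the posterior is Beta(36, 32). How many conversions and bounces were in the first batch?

4 conversions and 16 bounces

Because Beta–binomial updating is additive in the counts, the combined data contributed (α_post−α_prior, β_post−β_prior) successes and failures.
Total across both batches: 36−17=19 conversions, 32−8=24 bounces.
Subtract the second batch: 19−15=4 conversions and 24−8=16 bounces.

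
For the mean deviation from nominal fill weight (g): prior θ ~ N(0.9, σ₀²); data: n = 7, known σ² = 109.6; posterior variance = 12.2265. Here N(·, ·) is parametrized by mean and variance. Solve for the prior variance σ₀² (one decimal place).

σ₀² = 55.8

Posterior precision equals prior precision plus data precision: 1/σ_n² = 1/σ₀² + n/σ².
So 1/σ₀² = 1/12.2265 − 7/109.6 = 0.081790 − 0.063869 = 0.017921.
Hence σ₀² = 1/0.017921 ≈ 55.8.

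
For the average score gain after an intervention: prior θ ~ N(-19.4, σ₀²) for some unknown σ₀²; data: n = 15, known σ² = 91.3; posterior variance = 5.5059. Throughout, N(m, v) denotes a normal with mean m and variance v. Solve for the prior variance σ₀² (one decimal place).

Posterior precision equals prior precision plus data precision: 1/σ_n² = 1/σ₀² + n/σ².
So 1/σ₀² = 1/5.5059 − 15/91.3 = 0.181623 − 0.164294 = 0.017329.
Hence σ₀² = 1/0.017329 ≈ 57.7.

σ₀² = 57.7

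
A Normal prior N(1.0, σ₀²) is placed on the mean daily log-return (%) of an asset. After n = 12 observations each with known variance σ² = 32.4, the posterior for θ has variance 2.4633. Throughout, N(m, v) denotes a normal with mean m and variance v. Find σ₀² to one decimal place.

Posterior precision equals prior precision plus data precision: 1/σ_n² = 1/σ₀² + n/σ².
So 1/σ₀² = 1/2.4633 − 12/32.4 = 0.405959 − 0.370370 = 0.035589.
Hence σ₀² = 1/0.035589 ≈ 28.1.

σ₀² = 28.1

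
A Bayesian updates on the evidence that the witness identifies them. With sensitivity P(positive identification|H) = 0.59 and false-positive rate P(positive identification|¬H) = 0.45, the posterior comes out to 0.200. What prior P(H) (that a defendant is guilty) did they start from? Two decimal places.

P(H) = 0.16

In odds form, posterior odds = prior odds × likelihood ratio, so prior odds = posterior odds ÷ LR.
Posterior odds = 0.200/(1−0.200) = 0.2500. LR = 0.59/0.45 = 1.3111.
Prior odds = 0.2500/1.3111 = 0.1907, so P(H) = 0.1907/(1+0.1907) ≈ 0.16.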